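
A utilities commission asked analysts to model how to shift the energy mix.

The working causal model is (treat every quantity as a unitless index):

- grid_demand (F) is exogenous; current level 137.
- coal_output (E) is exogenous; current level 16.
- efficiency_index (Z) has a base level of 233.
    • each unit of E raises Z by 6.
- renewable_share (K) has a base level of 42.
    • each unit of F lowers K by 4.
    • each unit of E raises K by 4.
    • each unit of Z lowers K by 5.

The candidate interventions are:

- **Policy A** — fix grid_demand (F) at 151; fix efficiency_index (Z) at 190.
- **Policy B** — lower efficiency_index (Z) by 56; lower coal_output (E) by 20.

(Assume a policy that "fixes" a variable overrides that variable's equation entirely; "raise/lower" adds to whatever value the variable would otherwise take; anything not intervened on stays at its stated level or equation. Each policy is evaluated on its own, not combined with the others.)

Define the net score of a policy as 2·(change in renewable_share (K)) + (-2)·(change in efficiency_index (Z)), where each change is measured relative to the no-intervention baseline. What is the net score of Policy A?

Baseline:
  F = 137
  E = 16
  Z = 233 + 6·16 = 329
  K = 42 − 4·137 + 4·16 − 5·329 = -2087
Policy A (F := 151, Z := 190):
  F = 151
  E = 16
  Z = 190
  K = 42 − 4·151 + 4·16 − 5·190 = -1448
ΔK = -1448 − (-2087) = 639; ΔZ = 190 − 329 = -139
Score = 2·639 + (-2)·(-139) = 1556

1556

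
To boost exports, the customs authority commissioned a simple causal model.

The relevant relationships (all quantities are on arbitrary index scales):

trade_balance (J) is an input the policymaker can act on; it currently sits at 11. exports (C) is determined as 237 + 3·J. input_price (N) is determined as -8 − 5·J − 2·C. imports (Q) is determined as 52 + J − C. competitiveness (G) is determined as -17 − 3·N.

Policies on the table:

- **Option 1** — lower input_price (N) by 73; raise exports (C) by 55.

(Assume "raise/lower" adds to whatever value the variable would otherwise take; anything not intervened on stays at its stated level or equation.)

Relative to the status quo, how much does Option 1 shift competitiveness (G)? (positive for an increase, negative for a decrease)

Baseline:
  J = 11
  C = 237 + 3·11 = 270
  N = -8 − 5·11 − 2·270 = -603
  G = -17 − 3·(-603) = 1792
Option 1 (N − 73, C + 55):
  J = 11
  C = 237 + 3·11 (+55 from intervention) = 325
  N = -8 − 5·11 − 2·325 (−73 from intervention) = -786
  G = -17 − 3·(-786) = 2341
Change in G: 2341 − 1792 = 549

549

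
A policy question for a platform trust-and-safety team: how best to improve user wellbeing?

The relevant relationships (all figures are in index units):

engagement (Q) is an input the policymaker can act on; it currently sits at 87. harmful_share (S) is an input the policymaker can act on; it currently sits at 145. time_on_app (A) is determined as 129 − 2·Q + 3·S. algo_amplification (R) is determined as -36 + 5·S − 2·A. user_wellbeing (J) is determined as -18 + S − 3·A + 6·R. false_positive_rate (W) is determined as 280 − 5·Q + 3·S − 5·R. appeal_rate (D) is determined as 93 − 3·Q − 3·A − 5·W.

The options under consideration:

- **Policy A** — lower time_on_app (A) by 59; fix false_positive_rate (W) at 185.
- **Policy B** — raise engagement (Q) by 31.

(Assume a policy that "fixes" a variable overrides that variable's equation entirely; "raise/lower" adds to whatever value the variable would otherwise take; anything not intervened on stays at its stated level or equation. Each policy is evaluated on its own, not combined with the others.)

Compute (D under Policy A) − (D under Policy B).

-1041

Policy A (A − 59, W := 185):
  Q = 87
  S = 145
  A = 129 − 2·87 + 3·145 (−59 from intervention) = 331
  R = -36 + 5·145 − 2·331 = 27
  W = 185
  D = 93 − 3·87 − 3·331 − 5·185 = -2086
Policy B (Q + 31):
  Q = 87 + 31 = 118
  S = 145
  A = 129 − 2·118 + 3·145 = 328
  R = -36 + 5·145 − 2·328 = 33
  W = 280 − 5·118 + 3·145 − 5·33 = -40
  D = 93 − 3·118 − 3·328 − 5·(-40) = -1045
D: -2086 − (-1045) = -1041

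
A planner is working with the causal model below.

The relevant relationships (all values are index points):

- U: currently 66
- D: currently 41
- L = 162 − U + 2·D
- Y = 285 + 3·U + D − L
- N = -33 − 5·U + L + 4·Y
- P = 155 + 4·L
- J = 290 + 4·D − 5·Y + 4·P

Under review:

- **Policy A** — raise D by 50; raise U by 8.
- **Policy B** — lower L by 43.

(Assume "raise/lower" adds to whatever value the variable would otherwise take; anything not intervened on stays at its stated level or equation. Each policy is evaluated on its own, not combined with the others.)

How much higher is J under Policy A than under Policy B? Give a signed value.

2665

Policy A (D + 50, U + 8):
  U = 66 + 8 = 74
  D = 41 + 50 = 91
  L = 162 − 74 + 2·91 = 270
  Y = 285 + 3·74 + 91 − 270 = 328
  P = 155 + 4·270 = 1235
  J = 290 + 4·91 − 5·328 + 4·1235 = 3954
Policy B (L − 43):
  U = 66
  D = 41
  L = 162 − 66 + 2·41 (−43 from intervention) = 135
  Y = 285 + 3·66 + 41 − 135 = 389
  P = 155 + 4·135 = 695
  J = 290 + 4·41 − 5·389 + 4·695 = 1289
J: 3954 − 1289 = 2665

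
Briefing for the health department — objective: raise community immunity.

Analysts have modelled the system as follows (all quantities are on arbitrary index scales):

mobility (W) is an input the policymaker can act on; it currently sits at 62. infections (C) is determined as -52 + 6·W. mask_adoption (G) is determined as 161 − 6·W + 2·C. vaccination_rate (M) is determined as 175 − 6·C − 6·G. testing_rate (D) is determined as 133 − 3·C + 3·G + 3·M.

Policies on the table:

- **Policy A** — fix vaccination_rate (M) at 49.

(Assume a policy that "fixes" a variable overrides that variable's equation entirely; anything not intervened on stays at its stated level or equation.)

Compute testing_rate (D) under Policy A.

Policy A (M := 49):
  W = 62
  C = -52 + 6·62 = 320
  G = 161 − 6·62 + 2·320 = 429
  M = 49
  D = 133 − 3·320 + 3·429 + 3·49 = 607

607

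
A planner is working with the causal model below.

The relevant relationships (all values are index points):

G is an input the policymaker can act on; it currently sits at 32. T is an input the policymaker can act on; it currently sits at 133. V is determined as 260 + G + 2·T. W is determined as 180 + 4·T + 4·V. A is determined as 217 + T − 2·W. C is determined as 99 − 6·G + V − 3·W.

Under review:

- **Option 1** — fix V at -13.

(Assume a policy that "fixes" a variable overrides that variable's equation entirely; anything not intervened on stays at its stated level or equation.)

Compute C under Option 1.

-2086

Option 1 (V := -13):
  G = 32
  T = 133
  V = -13
  W = 180 + 4·133 + 4·(-13) = 660
  C = 99 − 6·32 + (-13) − 3·660 = -2086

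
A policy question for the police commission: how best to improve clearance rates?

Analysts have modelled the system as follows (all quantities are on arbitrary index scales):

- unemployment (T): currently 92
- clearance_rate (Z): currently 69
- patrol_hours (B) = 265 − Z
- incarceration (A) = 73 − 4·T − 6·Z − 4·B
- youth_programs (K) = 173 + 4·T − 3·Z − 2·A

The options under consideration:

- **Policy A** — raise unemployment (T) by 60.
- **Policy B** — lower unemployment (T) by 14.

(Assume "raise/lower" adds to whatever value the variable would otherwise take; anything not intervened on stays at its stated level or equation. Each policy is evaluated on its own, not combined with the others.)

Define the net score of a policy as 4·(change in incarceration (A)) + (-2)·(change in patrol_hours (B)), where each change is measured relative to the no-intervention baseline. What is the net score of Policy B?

Baseline:
  T = 92
  Z = 69
  B = 265 − 69 = 196
  A = 73 − 4·92 − 6·69 − 4·196 = -1493
Policy B (T − 14):
  T = 92 − 14 = 78
  Z = 69
  B = 265 − 69 = 196
  A = 73 − 4·78 − 6·69 − 4·196 = -1437
ΔA = -1437 − (-1493) = 56; ΔB = 196 − 196 = 0
Score = 4·56 + (-2)·0 = 224

224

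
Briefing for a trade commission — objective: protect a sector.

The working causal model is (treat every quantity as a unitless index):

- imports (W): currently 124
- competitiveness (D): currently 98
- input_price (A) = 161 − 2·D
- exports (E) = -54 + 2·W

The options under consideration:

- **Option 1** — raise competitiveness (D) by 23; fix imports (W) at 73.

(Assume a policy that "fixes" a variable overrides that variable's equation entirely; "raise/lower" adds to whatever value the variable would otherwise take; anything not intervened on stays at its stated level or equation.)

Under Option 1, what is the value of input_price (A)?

-81

Option 1 (D + 23, W := 73):
  D = 98 + 23 = 121
  A = 161 − 2·121 = -81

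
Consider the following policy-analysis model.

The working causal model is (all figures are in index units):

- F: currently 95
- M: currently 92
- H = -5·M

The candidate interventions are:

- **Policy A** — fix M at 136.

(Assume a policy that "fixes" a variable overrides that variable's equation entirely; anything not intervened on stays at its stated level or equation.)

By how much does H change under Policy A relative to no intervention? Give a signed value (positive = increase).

-220

Baseline:
  M = 92
  H = 0 − 5·92 = -460
Policy A (M := 136):
  M = 136
  H = 0 − 5·136 = -680
Change in H: -680 − (-460) = -220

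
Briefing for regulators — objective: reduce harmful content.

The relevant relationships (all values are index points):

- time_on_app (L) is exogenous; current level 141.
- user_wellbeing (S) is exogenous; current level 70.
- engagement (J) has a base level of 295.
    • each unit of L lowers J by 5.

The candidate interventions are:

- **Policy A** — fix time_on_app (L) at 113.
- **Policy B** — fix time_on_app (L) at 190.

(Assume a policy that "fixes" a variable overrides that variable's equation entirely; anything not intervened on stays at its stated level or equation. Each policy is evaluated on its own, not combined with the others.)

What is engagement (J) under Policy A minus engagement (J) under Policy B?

Policy A (L := 113):
  L = 113
  J = 295 − 5·113 = -270
Policy B (L := 190):
  L = 190
  J = 295 − 5·190 = -655
J: -270 − (-655) = 385

385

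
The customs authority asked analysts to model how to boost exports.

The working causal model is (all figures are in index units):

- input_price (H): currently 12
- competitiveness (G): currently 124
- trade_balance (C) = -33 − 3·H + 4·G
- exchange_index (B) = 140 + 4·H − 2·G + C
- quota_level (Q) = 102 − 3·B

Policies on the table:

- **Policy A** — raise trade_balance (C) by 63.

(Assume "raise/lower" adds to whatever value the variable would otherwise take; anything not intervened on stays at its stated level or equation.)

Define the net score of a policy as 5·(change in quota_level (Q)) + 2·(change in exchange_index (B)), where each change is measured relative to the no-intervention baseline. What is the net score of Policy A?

Baseline:
  H = 12
  G = 124
  C = -33 − 3·12 + 4·124 = 427
  B = 140 + 4·12 − 2·124 + 427 = 367
  Q = 102 − 3·367 = -999
Policy A (C + 63):
  H = 12
  G = 124
  C = -33 − 3·12 + 4·124 (+63 from intervention) = 490
  B = 140 + 4·12 − 2·124 + 490 = 430
  Q = 102 − 3·430 = -1188
ΔQ = -1188 − (-999) = -189; ΔB = 430 − 367 = 63
Score = 5·(-189) + 2·63 = -819

-819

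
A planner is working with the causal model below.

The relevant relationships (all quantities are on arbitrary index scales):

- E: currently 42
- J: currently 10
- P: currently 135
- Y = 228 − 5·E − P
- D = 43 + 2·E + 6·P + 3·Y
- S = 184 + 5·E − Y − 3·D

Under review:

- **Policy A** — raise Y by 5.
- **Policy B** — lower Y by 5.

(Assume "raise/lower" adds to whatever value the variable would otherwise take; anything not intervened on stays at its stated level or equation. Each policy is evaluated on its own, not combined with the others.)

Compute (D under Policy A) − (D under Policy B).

30

Policy A (Y + 5):
  E = 42
  P = 135
  Y = 228 − 5·42 − 135 (+5 from intervention) = -112
  D = 43 + 2·42 + 6·135 + 3·(-112) = 601
Policy B (Y − 5):
  E = 42
  P = 135
  Y = 228 − 5·42 − 135 (−5 from intervention) = -122
  D = 43 + 2·42 + 6·135 + 3·(-122) = 571
D: 601 − 571 = 30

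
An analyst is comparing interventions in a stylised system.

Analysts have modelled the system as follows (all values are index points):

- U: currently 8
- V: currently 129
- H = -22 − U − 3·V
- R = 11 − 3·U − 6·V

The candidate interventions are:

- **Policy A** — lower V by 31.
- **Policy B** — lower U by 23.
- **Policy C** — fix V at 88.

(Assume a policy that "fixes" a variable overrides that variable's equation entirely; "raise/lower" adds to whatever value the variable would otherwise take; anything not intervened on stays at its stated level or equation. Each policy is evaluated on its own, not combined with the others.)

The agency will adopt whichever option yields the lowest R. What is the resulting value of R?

-718

Policy A (V − 31):
  U = 8
  V = 129 − 31 = 98
  R = 11 − 3·8 − 6·98 = -601
Policy B (U − 23):
  U = 8 − 23 = -15
  V = 129
  R = 11 − 3·(-15) − 6·129 = -718
Policy C (V := 88):
  U = 8
  V = 88
  R = 11 − 3·8 − 6·88 = -541
Comparing — Policy A: R=-601, Policy B: R=-718, Policy C: R=-541. Lowest is -718 (Policy B).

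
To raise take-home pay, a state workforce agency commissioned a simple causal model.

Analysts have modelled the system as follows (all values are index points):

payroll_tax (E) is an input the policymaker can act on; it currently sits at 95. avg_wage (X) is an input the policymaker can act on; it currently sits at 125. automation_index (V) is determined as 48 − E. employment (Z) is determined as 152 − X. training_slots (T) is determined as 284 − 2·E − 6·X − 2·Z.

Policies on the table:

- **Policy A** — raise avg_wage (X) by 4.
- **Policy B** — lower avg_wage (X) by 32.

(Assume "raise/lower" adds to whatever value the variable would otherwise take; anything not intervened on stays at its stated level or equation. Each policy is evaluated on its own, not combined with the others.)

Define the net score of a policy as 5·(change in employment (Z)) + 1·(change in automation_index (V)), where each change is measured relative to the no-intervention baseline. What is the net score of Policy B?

160

Baseline:
  E = 95
  X = 125
  V = 48 − 95 = -47
  Z = 152 − 125 = 27
Policy B (X − 32):
  E = 95
  X = 125 − 32 = 93
  V = 48 − 95 = -47
  Z = 152 − 93 = 59
ΔZ = 59 − 27 = 32; ΔV = -47 − (-47) = 0
Score = 5·32 + 1·0 = 160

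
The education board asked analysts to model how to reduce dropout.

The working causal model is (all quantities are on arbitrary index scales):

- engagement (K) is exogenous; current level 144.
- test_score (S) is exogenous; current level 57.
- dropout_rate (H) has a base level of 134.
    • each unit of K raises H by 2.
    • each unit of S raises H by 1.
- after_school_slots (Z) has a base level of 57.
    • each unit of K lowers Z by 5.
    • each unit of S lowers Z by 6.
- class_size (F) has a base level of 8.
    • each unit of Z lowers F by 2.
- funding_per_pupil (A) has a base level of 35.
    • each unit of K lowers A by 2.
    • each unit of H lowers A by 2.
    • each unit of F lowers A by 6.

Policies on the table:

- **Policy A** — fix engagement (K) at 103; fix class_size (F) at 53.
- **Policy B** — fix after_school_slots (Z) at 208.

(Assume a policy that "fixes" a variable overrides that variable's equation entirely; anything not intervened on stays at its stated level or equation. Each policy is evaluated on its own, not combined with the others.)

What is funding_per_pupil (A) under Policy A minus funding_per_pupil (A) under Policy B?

Policy A (K := 103, F := 53):
  K = 103
  S = 57
  H = 134 + 2·103 + 57 = 397
  Z = 57 − 5·103 − 6·57 = -800
  F = 53
  A = 35 − 2·103 − 2·397 − 6·53 = -1283
Policy B (Z := 208):
  K = 144
  S = 57
  H = 134 + 2·144 + 57 = 479
  Z = 208
  F = 8 − 2·208 = -408
  A = 35 − 2·144 − 2·479 − 6·(-408) = 1237
A: -1283 − 1237 = -2520

-2520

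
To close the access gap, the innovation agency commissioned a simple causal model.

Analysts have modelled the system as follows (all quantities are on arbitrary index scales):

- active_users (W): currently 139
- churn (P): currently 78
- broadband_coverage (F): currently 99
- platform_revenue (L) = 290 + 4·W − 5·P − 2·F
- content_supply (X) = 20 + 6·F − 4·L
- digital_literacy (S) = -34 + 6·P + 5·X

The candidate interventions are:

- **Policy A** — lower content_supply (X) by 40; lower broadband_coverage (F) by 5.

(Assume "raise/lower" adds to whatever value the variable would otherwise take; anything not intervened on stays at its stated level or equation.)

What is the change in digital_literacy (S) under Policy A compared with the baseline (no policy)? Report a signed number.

Baseline:
  W = 139
  P = 78
  F = 99
  L = 290 + 4·139 − 5·78 − 2·99 = 258
  X = 20 + 6·99 − 4·258 = -418
  S = -34 + 6·78 + 5·(-418) = -1656
Policy A (X − 40, F − 5):
  W = 139
  P = 78
  F = 99 − 5 = 94
  L = 290 + 4·139 − 5·78 − 2·94 = 268
  X = 20 + 6·94 − 4·268 (−40 from intervention) = -528
  S = -34 + 6·78 + 5·(-528) = -2206
Change in S: -2206 − (-1656) = -550

-550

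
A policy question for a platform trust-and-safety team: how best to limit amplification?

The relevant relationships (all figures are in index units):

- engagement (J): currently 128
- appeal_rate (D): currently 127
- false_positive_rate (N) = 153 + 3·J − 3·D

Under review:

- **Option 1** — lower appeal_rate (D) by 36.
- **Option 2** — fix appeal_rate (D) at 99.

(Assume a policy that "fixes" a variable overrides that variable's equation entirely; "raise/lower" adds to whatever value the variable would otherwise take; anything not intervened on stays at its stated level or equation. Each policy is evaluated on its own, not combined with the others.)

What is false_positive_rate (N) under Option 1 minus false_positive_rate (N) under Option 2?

24

Option 1 (D − 36):
  J = 128
  D = 127 − 36 = 91
  N = 153 + 3·128 − 3·91 = 264
Option 2 (D := 99):
  J = 128
  D = 99
  N = 153 + 3·128 − 3·99 = 240
N: 264 − 240 = 24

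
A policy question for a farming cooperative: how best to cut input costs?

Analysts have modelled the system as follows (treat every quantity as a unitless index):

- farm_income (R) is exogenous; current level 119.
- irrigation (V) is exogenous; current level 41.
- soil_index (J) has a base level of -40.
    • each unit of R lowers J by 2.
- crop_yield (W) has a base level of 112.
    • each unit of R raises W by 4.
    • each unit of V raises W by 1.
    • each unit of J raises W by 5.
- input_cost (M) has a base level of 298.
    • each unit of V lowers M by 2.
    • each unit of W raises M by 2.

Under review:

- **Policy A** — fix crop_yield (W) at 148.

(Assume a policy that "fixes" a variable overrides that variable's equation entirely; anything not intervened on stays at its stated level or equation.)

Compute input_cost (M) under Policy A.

512

Policy A (W := 148):
  R = 119
  V = 41
  J = -40 − 2·119 = -278
  W = 148
  M = 298 − 2·41 + 2·148 = 512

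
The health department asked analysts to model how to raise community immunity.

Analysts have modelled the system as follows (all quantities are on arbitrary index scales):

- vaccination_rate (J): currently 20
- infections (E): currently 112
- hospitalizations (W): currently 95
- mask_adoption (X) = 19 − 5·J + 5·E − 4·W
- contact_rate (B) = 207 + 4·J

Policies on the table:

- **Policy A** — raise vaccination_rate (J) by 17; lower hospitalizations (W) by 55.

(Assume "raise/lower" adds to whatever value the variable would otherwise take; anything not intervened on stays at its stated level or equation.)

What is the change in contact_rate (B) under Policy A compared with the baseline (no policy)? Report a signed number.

Baseline:
  J = 20
  B = 207 + 4·20 = 287
Policy A (J + 17, W − 55):
  J = 20 + 17 = 37
  B = 207 + 4·37 = 355
Change in B: 355 − 287 = 68

68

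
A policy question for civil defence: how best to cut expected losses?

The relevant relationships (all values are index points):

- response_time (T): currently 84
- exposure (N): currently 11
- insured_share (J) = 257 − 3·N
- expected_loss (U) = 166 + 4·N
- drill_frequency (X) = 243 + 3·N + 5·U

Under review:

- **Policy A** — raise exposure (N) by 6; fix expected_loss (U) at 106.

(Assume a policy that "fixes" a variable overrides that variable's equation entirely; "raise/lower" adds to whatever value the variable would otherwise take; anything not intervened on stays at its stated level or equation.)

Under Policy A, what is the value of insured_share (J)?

Policy A (N + 6, U := 106):
  N = 11 + 6 = 17
  J = 257 − 3·17 = 206

206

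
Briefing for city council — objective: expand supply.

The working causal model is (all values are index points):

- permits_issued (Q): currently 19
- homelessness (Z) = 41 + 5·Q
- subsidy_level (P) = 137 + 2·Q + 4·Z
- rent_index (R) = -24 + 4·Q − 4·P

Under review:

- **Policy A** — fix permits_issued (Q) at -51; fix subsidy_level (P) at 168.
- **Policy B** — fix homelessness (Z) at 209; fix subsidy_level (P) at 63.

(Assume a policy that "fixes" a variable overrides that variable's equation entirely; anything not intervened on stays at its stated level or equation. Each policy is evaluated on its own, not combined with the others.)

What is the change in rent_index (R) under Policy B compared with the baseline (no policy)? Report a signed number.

2624

Baseline:
  Q = 19
  Z = 41 + 5·19 = 136
  P = 137 + 2·19 + 4·136 = 719
  R = -24 + 4·19 − 4·719 = -2824
Policy B (Z := 209, P := 63):
  Q = 19
  Z = 209
  P = 63
  R = -24 + 4·19 − 4·63 = -200
Change in R: -200 − (-2824) = 2624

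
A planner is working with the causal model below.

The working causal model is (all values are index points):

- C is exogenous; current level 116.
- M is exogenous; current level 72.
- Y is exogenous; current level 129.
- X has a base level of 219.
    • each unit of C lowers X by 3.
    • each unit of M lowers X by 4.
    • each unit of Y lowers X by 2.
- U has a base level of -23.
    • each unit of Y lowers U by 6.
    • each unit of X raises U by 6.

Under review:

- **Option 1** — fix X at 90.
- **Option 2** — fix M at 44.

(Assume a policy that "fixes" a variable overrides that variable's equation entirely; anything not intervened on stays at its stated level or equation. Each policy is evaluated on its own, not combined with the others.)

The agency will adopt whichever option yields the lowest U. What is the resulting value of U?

Option 1 (X := 90):
  C = 116
  M = 72
  Y = 129
  X = 90
  U = -23 − 6·129 + 6·90 = -257
Option 2 (M := 44):
  C = 116
  M = 44
  Y = 129
  X = 219 − 3·116 − 4·44 − 2·129 = -563
  U = -23 − 6·129 + 6·(-563) = -4175
Comparing — Option 1: U=-257, Option 2: U=-4175. Lowest is -4175 (Option 2).

-4175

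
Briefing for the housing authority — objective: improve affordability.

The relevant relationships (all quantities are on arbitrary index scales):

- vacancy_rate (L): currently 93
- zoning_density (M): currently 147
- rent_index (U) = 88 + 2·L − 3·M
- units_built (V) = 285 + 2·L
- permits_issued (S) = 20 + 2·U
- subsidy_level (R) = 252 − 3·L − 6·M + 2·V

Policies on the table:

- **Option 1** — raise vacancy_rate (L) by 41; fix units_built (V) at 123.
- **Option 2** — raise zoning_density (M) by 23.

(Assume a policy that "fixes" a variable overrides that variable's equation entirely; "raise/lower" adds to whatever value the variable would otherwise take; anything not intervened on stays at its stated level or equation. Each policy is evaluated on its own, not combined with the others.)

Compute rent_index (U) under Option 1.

-85

Option 1 (L + 41, V := 123):
  L = 93 + 41 = 134
  M = 147
  U = 88 + 2·134 − 3·147 = -85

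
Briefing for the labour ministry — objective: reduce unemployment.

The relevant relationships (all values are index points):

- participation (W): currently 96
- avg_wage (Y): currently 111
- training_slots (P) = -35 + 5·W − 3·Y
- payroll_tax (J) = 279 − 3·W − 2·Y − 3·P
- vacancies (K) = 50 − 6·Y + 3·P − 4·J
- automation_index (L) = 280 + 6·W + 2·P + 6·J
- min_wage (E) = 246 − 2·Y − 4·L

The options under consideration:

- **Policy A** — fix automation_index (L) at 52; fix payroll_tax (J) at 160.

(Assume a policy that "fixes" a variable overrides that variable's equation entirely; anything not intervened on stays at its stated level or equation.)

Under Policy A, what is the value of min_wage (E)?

-184

Policy A (L := 52, J := 160):
  W = 96
  Y = 111
  P = -35 + 5·96 − 3·111 = 112
  J = 160
  L = 52
  E = 246 − 2·111 − 4·52 = -184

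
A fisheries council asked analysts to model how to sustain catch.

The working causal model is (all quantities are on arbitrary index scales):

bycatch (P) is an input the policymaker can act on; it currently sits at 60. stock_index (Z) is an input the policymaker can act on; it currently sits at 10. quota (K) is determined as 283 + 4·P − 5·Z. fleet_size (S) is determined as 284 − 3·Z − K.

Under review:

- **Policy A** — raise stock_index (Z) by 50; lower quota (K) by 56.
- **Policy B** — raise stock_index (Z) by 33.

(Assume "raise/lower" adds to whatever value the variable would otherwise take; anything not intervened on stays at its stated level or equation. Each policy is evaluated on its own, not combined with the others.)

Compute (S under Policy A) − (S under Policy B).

Policy A (Z + 50, K − 56):
  P = 60
  Z = 10 + 50 = 60
  K = 283 + 4·60 − 5·60 (−56 from intervention) = 167
  S = 284 − 3·60 − 167 = -63
Policy B (Z + 33):
  P = 60
  Z = 10 + 33 = 43
  K = 283 + 4·60 − 5·43 = 308
  S = 284 − 3·43 − 308 = -153
S: -63 − (-153) = 90

90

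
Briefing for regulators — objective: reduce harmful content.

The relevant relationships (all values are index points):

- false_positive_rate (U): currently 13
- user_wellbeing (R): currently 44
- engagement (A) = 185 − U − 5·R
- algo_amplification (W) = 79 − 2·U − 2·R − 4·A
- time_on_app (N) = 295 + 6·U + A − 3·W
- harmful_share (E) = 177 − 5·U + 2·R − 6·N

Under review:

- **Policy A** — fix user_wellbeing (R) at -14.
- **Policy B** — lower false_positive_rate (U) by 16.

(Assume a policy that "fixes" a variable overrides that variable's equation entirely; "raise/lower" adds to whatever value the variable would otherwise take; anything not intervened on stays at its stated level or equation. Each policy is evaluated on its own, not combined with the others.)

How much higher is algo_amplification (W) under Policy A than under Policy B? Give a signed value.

Policy A (R := -14):
  U = 13
  R = -14
  A = 185 − 13 − 5·(-14) = 242
  W = 79 − 2·13 − 2·(-14) − 4·242 = -887
Policy B (U − 16):
  U = 13 − 16 = -3
  R = 44
  A = 185 − (-3) − 5·44 = -32
  W = 79 − 2·(-3) − 2·44 − 4·(-32) = 125
W: -887 − 125 = -1012

-1012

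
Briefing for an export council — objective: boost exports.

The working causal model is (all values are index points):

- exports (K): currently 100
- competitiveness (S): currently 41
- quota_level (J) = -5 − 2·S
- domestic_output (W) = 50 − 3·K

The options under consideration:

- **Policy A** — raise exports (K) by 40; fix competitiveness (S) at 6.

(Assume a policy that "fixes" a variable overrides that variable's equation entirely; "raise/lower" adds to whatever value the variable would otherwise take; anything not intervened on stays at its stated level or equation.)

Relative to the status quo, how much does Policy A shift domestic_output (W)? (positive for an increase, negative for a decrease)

-120

Baseline:
  K = 100
  W = 50 − 3·100 = -250
Policy A (K + 40, S := 6):
  K = 100 + 40 = 140
  W = 50 − 3·140 = -370
Change in W: -370 − (-250) = -120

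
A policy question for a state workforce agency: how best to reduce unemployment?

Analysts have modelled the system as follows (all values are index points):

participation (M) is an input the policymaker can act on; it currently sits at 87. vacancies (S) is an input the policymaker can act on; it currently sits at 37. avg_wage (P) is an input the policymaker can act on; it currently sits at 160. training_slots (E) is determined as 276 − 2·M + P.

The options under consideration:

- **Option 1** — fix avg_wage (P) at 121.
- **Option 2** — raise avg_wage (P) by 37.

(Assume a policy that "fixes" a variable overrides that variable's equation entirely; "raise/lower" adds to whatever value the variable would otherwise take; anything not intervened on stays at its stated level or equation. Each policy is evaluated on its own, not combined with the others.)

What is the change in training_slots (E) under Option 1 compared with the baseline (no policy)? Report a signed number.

Baseline:
  M = 87
  P = 160
  E = 276 − 2·87 + 160 = 262
Option 1 (P := 121):
  M = 87
  P = 121
  E = 276 − 2·87 + 121 = 223
Change in E: 223 − 262 = -39

-39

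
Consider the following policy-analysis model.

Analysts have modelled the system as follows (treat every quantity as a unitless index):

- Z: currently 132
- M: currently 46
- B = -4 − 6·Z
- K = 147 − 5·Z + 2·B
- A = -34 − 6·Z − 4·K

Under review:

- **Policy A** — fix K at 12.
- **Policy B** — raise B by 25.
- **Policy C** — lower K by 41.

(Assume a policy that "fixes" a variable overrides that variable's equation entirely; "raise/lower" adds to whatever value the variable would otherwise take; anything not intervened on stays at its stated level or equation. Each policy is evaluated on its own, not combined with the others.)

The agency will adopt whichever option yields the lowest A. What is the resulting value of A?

Policy A (K := 12):
  Z = 132
  B = -4 − 6·132 = -796
  K = 12
  A = -34 − 6·132 − 4·12 = -874
Policy B (B + 25):
  Z = 132
  B = -4 − 6·132 (+25 from intervention) = -771
  K = 147 − 5·132 + 2·(-771) = -2055
  A = -34 − 6·132 − 4·(-2055) = 7394
Policy C (K − 41):
  Z = 132
  B = -4 − 6·132 = -796
  K = 147 − 5·132 + 2·(-796) (−41 from intervention) = -2146
  A = -34 − 6·132 − 4·(-2146) = 7758
Comparing — Policy A: A=-874, Policy B: A=7394, Policy C: A=7758. Lowest is -874 (Policy A).

-874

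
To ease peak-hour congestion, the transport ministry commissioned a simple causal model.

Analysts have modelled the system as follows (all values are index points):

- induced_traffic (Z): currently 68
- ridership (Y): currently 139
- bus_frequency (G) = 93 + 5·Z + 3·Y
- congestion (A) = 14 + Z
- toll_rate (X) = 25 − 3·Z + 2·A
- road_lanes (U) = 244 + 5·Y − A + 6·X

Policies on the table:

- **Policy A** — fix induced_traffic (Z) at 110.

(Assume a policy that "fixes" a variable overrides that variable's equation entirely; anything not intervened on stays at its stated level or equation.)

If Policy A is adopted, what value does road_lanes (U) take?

Policy A (Z := 110):
  Z = 110
  Y = 139
  A = 14 + 110 = 124
  X = 25 − 3·110 + 2·124 = -57
  U = 244 + 5·139 − 124 + 6·(-57) = 473

473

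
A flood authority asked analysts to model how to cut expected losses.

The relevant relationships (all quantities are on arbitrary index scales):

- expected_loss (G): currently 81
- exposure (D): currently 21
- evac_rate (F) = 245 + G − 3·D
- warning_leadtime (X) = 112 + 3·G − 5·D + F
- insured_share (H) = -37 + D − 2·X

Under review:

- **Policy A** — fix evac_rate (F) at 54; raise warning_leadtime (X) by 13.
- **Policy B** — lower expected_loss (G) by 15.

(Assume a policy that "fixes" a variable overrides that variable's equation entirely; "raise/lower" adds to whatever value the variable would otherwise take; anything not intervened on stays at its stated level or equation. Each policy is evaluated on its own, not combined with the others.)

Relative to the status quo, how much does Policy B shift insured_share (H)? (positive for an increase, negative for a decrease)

Baseline:
  G = 81
  D = 21
  F = 245 + 81 − 3·21 = 263
  X = 112 + 3·81 − 5·21 + 263 = 513
  H = -37 + 21 − 2·513 = -1042
Policy B (G − 15):
  G = 81 − 15 = 66
  D = 21
  F = 245 + 66 − 3·21 = 248
  X = 112 + 3·66 − 5·21 + 248 = 453
  H = -37 + 21 − 2·453 = -922
Change in H: -922 − (-1042) = 120

120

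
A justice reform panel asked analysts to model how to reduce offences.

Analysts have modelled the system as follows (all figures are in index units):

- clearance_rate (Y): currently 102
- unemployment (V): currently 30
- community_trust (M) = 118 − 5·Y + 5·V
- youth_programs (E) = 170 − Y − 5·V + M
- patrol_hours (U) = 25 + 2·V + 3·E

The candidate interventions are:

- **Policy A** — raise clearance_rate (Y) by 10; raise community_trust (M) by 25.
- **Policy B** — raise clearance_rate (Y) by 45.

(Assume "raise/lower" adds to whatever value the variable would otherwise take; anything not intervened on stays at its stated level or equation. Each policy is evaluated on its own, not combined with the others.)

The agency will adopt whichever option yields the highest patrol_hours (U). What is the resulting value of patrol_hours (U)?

Policy A (Y + 10, M + 25):
  Y = 102 + 10 = 112
  V = 30
  M = 118 − 5·112 + 5·30 (+25 from intervention) = -267
  E = 170 − 112 − 5·30 + (-267) = -359
  U = 25 + 2·30 + 3·(-359) = -992
Policy B (Y + 45):
  Y = 102 + 45 = 147
  V = 30
  M = 118 − 5·147 + 5·30 = -467
  E = 170 − 147 − 5·30 + (-467) = -594
  U = 25 + 2·30 + 3·(-594) = -1697
Comparing — Policy A: U=-992, Policy B: U=-1697. Highest is -992 (Policy A).

-992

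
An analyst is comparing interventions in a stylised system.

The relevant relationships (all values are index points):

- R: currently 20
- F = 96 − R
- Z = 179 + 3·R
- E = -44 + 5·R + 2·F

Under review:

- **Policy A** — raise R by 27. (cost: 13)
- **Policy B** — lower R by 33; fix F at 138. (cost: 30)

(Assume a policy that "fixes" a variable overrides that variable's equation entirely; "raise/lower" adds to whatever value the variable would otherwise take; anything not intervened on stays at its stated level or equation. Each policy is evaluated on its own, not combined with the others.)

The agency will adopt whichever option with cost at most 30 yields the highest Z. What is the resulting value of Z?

Policy A (R + 27):
  R = 20 + 27 = 47
  Z = 179 + 3·47 = 320
Policy B (R − 33, F := 138):
  R = 20 − 33 = -13
  Z = 179 + 3·(-13) = 140
Comparing — Policy A: Z=320, Policy B: Z=140. Highest is 320 (Policy A).

320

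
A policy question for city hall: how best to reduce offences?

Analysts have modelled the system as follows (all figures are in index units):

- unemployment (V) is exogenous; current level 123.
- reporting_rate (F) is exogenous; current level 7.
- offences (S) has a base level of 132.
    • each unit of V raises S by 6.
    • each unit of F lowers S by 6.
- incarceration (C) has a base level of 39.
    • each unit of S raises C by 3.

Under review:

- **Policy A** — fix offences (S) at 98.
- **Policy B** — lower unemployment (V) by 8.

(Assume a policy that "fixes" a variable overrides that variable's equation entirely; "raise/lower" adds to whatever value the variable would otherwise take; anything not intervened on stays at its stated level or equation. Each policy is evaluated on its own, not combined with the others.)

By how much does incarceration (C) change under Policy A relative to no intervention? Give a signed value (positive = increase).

-2190

Baseline:
  V = 123
  F = 7
  S = 132 + 6·123 − 6·7 = 828
  C = 39 + 3·828 = 2523
Policy A (S := 98):
  V = 123
  F = 7
  S = 98
  C = 39 + 3·98 = 333
Change in C: 333 − 2523 = -2190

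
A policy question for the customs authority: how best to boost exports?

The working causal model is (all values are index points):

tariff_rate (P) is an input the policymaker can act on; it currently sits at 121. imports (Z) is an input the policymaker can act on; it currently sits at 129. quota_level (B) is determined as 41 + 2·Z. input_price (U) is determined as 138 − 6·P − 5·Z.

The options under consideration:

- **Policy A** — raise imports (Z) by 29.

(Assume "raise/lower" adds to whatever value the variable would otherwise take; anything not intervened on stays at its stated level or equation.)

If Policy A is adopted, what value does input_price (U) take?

Policy A (Z + 29):
  P = 121
  Z = 129 + 29 = 158
  U = 138 − 6·121 − 5·158 = -1378

-1378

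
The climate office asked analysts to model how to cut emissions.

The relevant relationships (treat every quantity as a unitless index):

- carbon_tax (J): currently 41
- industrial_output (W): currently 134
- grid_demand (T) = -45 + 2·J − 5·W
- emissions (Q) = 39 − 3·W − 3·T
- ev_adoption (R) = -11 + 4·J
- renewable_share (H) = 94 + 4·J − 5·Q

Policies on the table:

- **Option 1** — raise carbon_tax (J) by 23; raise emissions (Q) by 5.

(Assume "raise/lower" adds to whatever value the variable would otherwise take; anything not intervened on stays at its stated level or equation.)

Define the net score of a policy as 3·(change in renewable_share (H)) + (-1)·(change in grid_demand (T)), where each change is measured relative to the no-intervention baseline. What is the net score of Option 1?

2225

Baseline:
  J = 41
  W = 134
  T = -45 + 2·41 − 5·134 = -633
  Q = 39 − 3·134 − 3·(-633) = 1536
  H = 94 + 4·41 − 5·1536 = -7422
Option 1 (J + 23, Q + 5):
  J = 41 + 23 = 64
  W = 134
  T = -45 + 2·64 − 5·134 = -587
  Q = 39 − 3·134 − 3·(-587) (+5 from intervention) = 1403
  H = 94 + 4·64 − 5·1403 = -6665
ΔH = -6665 − (-7422) = 757; ΔT = -587 − (-633) = 46
Score = 3·757 + (-1)·46 = 2225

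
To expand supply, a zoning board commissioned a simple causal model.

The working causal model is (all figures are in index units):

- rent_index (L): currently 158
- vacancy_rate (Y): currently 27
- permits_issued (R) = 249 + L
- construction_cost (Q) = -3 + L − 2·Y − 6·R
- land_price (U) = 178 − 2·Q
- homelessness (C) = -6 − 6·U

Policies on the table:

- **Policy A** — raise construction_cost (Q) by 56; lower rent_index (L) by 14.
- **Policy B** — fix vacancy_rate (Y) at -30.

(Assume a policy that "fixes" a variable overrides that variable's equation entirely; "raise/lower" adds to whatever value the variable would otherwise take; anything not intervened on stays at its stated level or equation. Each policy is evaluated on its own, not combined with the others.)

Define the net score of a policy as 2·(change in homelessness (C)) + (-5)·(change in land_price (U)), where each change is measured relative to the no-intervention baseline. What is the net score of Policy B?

Baseline:
  L = 158
  Y = 27
  R = 249 + 158 = 407
  Q = -3 + 158 − 2·27 − 6·407 = -2341
  U = 178 − 2·(-2341) = 4860
  C = -6 − 6·4860 = -29166
Policy B (Y := -30):
  L = 158
  Y = -30
  R = 249 + 158 = 407
  Q = -3 + 158 − 2·(-30) − 6·407 = -2227
  U = 178 − 2·(-2227) = 4632
  C = -6 − 6·4632 = -27798
ΔC = -27798 − (-29166) = 1368; ΔU = 4632 − 4860 = -228
Score = 2·1368 + (-5)·(-228) = 3876

3876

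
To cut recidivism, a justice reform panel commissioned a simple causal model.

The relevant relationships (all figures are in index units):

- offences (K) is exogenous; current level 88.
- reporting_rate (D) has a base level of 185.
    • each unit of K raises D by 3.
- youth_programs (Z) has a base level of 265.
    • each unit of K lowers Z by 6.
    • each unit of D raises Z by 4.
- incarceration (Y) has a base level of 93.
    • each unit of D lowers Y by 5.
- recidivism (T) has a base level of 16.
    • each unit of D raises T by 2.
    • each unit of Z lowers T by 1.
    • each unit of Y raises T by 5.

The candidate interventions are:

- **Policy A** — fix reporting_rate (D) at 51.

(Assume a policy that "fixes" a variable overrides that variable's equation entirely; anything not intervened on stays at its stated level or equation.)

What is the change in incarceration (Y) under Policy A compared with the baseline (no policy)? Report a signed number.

Baseline:
  K = 88
  D = 185 + 3·88 = 449
  Y = 93 − 5·449 = -2152
Policy A (D := 51):
  K = 88
  D = 51
  Y = 93 − 5·51 = -162
Change in Y: -162 − (-2152) = 1990

1990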